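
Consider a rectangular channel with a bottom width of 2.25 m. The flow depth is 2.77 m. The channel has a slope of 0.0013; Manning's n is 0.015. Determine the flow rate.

Flow area A = b·y = 2.25 × 2.77 = 6.232 m². Wetted perimeter P = b + 2y = 2.25 + 2×2.77 = 7.79 m.
Hydraulic radius R = A/P = 6.232/7.79 = 0.8001 m.
Manning's equation: Q = (1/n) A R^(2/3) S^(1/2) = (1/0.015) × 6.232 × 0.8001^(2/3) × 0.0013^(1/2) = 12.9 m³/s.

Q = 12.9 m³/s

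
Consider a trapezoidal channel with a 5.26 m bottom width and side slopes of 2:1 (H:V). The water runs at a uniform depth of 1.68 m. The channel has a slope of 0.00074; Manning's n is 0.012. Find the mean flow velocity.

With bottom width b = 5.26 m and side slope z = 2: A = (b + zy)y = (5.26 + 2×1.68)×1.68 = 14.48 m²; P = b + 2y√(1+z²) = 5.26 + 2×1.68×2.236 = 12.77 m.
Hydraulic radius R = A/P = 14.48/12.77 = 1.134 m.
From Manning's equation, V = (1/n) R^(2/3) S^(1/2) = (1/0.012) × 1.134^(2/3) × 0.00074^(1/2) = 2.46 m/s.

V = 2.46 m/s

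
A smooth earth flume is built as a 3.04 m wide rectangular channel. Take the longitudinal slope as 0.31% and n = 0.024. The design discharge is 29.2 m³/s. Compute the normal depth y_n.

Manning's equation rearranged: A R^(2/3) = nQ / (1·√S) = 0.024 × 29.2 / (√0.0031) = 12.59.
Try y = 4.25 m: A R^(2/3) = 13.93 — high.
Try y = 3.27 m: A R^(2/3) = 10.19 — low.
Try y = 3.9 m: A R^(2/3) = 12.59 — ≈ 12.59.

y_n = 3.9 m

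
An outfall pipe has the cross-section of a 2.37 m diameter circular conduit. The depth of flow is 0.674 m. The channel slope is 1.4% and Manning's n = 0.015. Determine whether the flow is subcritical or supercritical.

supercritical

For a circular section of diameter D = 2.37 m at depth y = 0.674 m, the central angle is θ = 2 arccos(1 − 2y/D) = 2.25 rad. Then A = (D²/8)(θ − sin θ) = 1.033 m² and P = Dθ/2 = 2.666 m.
Hydraulic radius R = A/P = 1.033/2.666 = 0.3876 m.
V = (1/n) R^(2/3) √S = (1/0.015) × 0.3876^(2/3) × √0.014 = 4.193 m/s. Hydraulic depth D_h = A/T = 1.033/2.138 = 0.4832 m.
Froude number Fr = V/√(g·D_h) = 4.193/√(9.81×0.4832) = 1.93, which is greater than 1, so the flow is supercritical.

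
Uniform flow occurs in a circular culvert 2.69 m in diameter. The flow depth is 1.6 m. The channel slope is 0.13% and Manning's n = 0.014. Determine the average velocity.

V = 2.11 m/s

For a circular section of diameter D = 2.69 m at depth y = 1.6 m, the central angle is θ = 2 arccos(1 − 2y/D) = 3.523 rad. Then A = (D²/8)(θ − sin θ) = 3.523 m² and P = Dθ/2 = 4.739 m.
Hydraulic radius R = A/P = 3.523/4.739 = 0.7436 m.
From Manning's equation, V = (1/n) R^(2/3) S^(1/2) = (1/0.014) × 0.7436^(2/3) × 0.0013^(1/2) = 2.11 m/s.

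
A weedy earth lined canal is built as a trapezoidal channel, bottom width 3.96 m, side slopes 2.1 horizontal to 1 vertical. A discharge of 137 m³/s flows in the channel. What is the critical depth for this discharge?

At critical depth, Q² T / (g A³) = 1, i.e. A³/T = Q²/g = 137²/9.81 = 1913.
Try y = 3.53 m: A³/T = 3444 — too large.
Try y = 2.53 m: A³/T = 885.3 — too small.
Try y = 3.06 m: A³/T = 1909 — ≈ 1913.

y_c = 3.06 m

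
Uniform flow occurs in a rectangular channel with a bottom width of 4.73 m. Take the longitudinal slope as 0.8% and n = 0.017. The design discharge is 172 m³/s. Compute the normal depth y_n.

y_n = 5.03 m

Manning's equation rearranged: A R^(2/3) = nQ / (1·√S) = 0.017 × 172 / (√0.008) = 32.69.
At y = 5.65 m: A R^(2/3) = 37.57 — too large.
At y = 4.18 m: A R^(2/3) = 26.03 — too small.
At y = 5.03 m: A R^(2/3) = 32.66 — ≈ 32.69.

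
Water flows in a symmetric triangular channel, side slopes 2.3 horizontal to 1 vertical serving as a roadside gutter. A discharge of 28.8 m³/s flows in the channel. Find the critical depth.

At critical depth, Q² T / (g A³) = 1, i.e. A³/T = Q²/g = 28.8²/9.81 = 84.55.
Try y = 2.34 m: A³/T = 185.6 — over.
Try y = 1.7 m: A³/T = 37.56 — short.
Try y = 2 m: A³/T = 84.64 — close enough.

y_c = 2 m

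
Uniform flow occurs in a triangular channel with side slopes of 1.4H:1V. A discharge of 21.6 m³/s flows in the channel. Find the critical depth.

y_c = 2.17 m

At critical depth, Q² T / (g A³) = 1, i.e. A³/T = Q²/g = 21.6²/9.81 = 47.56.
Trying y = 2.44 m: A³/T = 84.76 — high.
Trying y = 1.51 m: A³/T = 7.693 — low.
Trying y = 2.17 m: A³/T = 47.15 — close enough.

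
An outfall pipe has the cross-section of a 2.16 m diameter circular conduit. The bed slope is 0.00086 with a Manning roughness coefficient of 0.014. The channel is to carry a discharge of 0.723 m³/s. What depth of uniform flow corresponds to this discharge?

y_n = 0.55 m

Manning's equation rearranged: A R^(2/3) = nQ / (1·√S) = 0.014 × 0.723 / (√0.00086) = 0.3452.
Trying y = 0.399 m: A R^(2/3) = 0.1811 — too small.
Trying y = 0.55 m: A R^(2/3) = 0.3452 — close enough.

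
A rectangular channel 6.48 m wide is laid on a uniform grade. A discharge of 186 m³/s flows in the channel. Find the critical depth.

For a rectangular channel, critical depth y_c = (q²/g)^(1/3) where q = Q/b = 186/6.48 = 28.7 m²/s.
So y_c = (28.7²/9.81)^(1/3) = 4.38 m.

y_c = 4.38 m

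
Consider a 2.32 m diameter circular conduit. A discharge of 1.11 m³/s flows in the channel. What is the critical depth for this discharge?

At critical depth, Q² T / (g A³) = 1, i.e. A³/T = Q²/g = 1.11²/9.81 = 0.1256.
Try y = 0.551 m: A³/T = 0.23 — high.
Try y = 0.398 m: A³/T = 0.06434 — low.
Try y = 0.472 m: A³/T = 0.1256 — ≈ 0.1256.

y_c = 0.472 m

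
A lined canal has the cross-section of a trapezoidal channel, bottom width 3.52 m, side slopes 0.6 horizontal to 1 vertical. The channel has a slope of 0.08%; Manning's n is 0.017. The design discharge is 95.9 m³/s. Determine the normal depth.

y_n = 5.16 m

Manning's equation rearranged: A R^(2/3) = nQ / (1·√S) = 0.017 × 95.9 / (√0.0008) = 57.64.
Try y = 3.56 m: A R^(2/3) = 28.71 — too small.
Try y = 5.16 m: A R^(2/3) = 57.65 — ≈ 57.64.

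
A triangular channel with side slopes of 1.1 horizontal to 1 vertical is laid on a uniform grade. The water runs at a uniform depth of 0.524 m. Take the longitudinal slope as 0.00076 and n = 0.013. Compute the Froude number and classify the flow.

subcritical

For a triangular section with side slope z = 1.1: A = zy² = 1.1×0.524² = 0.302 m²; P = 2y√(1+z²) = 2×0.524×1.487 = 1.558 m.
Hydraulic radius R = A/P = 0.302/1.558 = 0.1939 m.
V = (1/n) R^(2/3) √S = (1/0.013) × 0.1939^(2/3) × √0.00076 = 0.7103 m/s. Hydraulic depth D_h = A/T = 0.302/1.153 = 0.262 m.
Froude number Fr = V/√(g·D_h) = 0.7103/√(9.81×0.262) = 0.443, which is less than 1, so the flow is subcritical.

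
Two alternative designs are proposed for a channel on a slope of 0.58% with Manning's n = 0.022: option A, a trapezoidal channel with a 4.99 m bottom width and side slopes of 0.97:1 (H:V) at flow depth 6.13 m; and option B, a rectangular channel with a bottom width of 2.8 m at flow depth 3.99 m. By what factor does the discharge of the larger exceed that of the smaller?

Channel A: With bottom width b = 4.99 m and side slope z = 0.97: A = (b + zy)y = (4.99 + 0.97×6.13)×6.13 = 67.04 m²; P = b + 2y√(1+z²) = 4.99 + 2×6.13×1.393 = 22.07 m. Hydraulic radius R = A/P = 67.04/22.07 = 3.038 m. Q_A = (1/0.022)·67.04·3.038^(2/3)·√0.0058 = 486.7 m³/s.
Channel B: Flow area A = b·y = 2.8 × 3.99 = 11.17 m². Wetted perimeter P = b + 2y = 2.8 + 2×3.99 = 10.78 m. Hydraulic radius R = A/P = 11.17/10.78 = 1.036 m. Q_B = (1/0.022)·11.17·1.036^(2/3)·√0.0058 = 39.61 m³/s.
The larger discharge is 486.7 m³/s and the smaller is 39.61 m³/s; the ratio is 12.3.

12.3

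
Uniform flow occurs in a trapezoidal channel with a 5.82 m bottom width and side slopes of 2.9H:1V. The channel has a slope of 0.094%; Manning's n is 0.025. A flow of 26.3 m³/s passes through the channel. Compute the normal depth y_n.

Manning's equation rearranged: A R^(2/3) = nQ / (1·√S) = 0.025 × 26.3 / (√0.00094) = 21.45.
Try y = 2.04 m: A R^(2/3) = 28.6 — over.
Try y = 1.32 m: A R^(2/3) = 12 — short.
Try y = 1.77 m: A R^(2/3) = 21.43 — close enough.

y_n = 1.77 m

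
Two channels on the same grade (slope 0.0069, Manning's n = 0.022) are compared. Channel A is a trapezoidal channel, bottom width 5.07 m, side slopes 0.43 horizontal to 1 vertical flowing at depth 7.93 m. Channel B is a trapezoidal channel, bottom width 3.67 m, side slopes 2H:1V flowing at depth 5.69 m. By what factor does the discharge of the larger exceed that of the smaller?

Channel A: With bottom width b = 5.07 m and side slope z = 0.43: A = (b + zy)y = (5.07 + 0.43×7.93)×7.93 = 67.25 m²; P = b + 2y√(1+z²) = 5.07 + 2×7.93×1.089 = 22.33 m. Hydraulic radius R = A/P = 67.25/22.33 = 3.011 m. Q_A = (1/0.022)·67.25·3.011^(2/3)·√0.0069 = 529.4 m³/s.
Channel B: With bottom width b = 3.67 m and side slope z = 2: A = (b + zy)y = (3.67 + 2×5.69)×5.69 = 85.63 m²; P = b + 2y√(1+z²) = 3.67 + 2×5.69×2.236 = 29.12 m. Hydraulic radius R = A/P = 85.63/29.12 = 2.941 m. Q_B = (1/0.022)·85.63·2.941^(2/3)·√0.0069 = 663.7 m³/s.
The larger discharge is 663.7 m³/s and the smaller is 529.4 m³/s; the ratio is 1.25.

1.25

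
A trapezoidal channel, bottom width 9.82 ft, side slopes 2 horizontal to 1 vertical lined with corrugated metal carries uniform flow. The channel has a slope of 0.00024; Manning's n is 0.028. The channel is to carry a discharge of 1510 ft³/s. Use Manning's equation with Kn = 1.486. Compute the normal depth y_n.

y_n = 13.5 ft

Manning's equation rearranged: A R^(2/3) = nQ / (1.486·√S) = 0.028 × 1510 / (1.486 × √0.00024) = 1837.
At y = 10 ft: A R^(2/3) = 925.5 — short.
At y = 16.6 ft: A R^(2/3) = 2973 — over.
At y = 13.5 ft: A R^(2/3) = 1833 — close enough.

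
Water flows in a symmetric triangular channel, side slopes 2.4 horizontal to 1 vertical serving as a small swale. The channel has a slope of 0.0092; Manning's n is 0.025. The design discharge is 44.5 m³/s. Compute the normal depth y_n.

Manning's equation rearranged: A R^(2/3) = nQ / (1·√S) = 0.025 × 44.5 / (√0.0092) = 11.6.
Trying y = 2.41 m: A R^(2/3) = 14.96 — over.
Trying y = 1.72 m: A R^(2/3) = 6.087 — short.
Trying y = 2.19 m: A R^(2/3) = 11.59 — close enough.

y_n = 2.19 m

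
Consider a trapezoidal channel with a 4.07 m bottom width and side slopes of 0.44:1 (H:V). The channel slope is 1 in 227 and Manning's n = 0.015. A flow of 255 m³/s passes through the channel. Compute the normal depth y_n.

Manning's equation rearranged: A R^(2/3) = nQ / (1·√S) = 0.015 × 255 / (√0.004405) = 57.63.
At y = 6.35 m: A R^(2/3) = 78.76 — too large.
At y = 5.34 m: A R^(2/3) = 57.6 — matches.

y_n = 5.34 m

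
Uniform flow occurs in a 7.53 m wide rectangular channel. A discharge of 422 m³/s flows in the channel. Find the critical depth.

y_c = 6.84 m

For a rectangular channel, critical depth y_c = (q²/g)^(1/3) where q = Q/b = 422/7.53 = 56.04 m²/s.
So y_c = (56.04²/9.81)^(1/3) = 6.84 m.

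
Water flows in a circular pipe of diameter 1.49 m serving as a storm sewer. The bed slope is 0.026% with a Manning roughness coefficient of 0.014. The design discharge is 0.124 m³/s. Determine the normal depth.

Manning's equation rearranged: A R^(2/3) = nQ / (1·√S) = 0.014 × 0.124 / (√0.00026) = 0.1077.
Try y = 0.292 m: A R^(2/3) = 0.07586 — short.
Try y = 0.381 m: A R^(2/3) = 0.1293 — over.
Try y = 0.347 m: A R^(2/3) = 0.1074 — ≈ 0.1077.

y_n = 0.347 m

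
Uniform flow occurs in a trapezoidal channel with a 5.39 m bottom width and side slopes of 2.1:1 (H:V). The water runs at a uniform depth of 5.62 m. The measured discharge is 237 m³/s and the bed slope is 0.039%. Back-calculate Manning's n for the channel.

n = 0.017

With bottom width b = 5.39 m and side slope z = 2.1: A = (b + zy)y = (5.39 + 2.1×5.62)×5.62 = 96.62 m²; P = b + 2y√(1+z²) = 5.39 + 2×5.62×2.326 = 31.53 m.
Hydraulic radius R = A/P = 96.62/31.53 = 3.064 m.
Rearranging Manning's equation: n = (1/Q) A R^(2/3) S^(1/2) = (1/237) × 96.62 × 3.064^(2/3) × √0.00039 = 0.017.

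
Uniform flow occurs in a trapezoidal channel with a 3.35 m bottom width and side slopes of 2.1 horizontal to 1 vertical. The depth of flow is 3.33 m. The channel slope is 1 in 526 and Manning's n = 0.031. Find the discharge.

Q = 72.4 m³/s

With bottom width b = 3.35 m and side slope z = 2.1: A = (b + zy)y = (3.35 + 2.1×3.33)×3.33 = 34.44 m²; P = b + 2y√(1+z²) = 3.35 + 2×3.33×2.326 = 18.84 m.
Hydraulic radius R = A/P = 34.44/18.84 = 1.828 m.
Manning's equation: Q = (1/n) A R^(2/3) S^(1/2) = (1/0.031) × 34.44 × 1.828^(2/3) × 0.001901^(1/2) = 72.4 m³/s.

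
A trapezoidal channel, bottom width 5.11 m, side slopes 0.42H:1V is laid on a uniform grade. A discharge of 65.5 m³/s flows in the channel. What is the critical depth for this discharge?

At critical depth, Q² T / (g A³) = 1, i.e. A³/T = Q²/g = 65.5²/9.81 = 437.3.
Try y = 2.78 m: A³/T = 713.9 — high.
Try y = 1.96 m: A³/T = 232.8 — low.
Try y = 2.39 m: A³/T = 438.3 — close enough.

y_c = 2.39 m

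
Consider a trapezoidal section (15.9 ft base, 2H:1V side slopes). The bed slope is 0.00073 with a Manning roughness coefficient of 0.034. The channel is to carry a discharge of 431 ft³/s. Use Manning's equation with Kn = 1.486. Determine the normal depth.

y_n = 5.61 ft

Manning's equation rearranged: A R^(2/3) = nQ / (1.486·√S) = 0.034 × 431 / (1.486 × √0.00073) = 365.
Try y = 6.66 ft: A R^(2/3) = 511.4 — over.
Try y = 4.01 ft: A R^(2/3) = 192.1 — short.
Try y = 5.61 ft: A R^(2/3) = 364.7 — close enough.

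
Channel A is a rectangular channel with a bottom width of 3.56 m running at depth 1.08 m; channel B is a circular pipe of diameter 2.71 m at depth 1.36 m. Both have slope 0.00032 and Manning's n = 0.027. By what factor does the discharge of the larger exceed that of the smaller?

Channel A: Flow area A = b·y = 3.56 × 1.08 = 3.845 m². Wetted perimeter P = b + 2y = 3.56 + 2×1.08 = 5.72 m. Hydraulic radius R = A/P = 3.845/5.72 = 0.6722 m. Q_A = (1/0.027)·3.845·0.6722^(2/3)·√0.00032 = 1.955 m³/s.
Channel B: For a circular section of diameter D = 2.71 m at depth y = 1.36 m, the central angle is θ = 2 arccos(1 − 2y/D) = 3.149 rad. Then A = (D²/8)(θ − sin θ) = 2.898 m² and P = Dθ/2 = 4.267 m. Hydraulic radius R = A/P = 2.898/4.267 = 0.6791 m. Q_B = (1/0.027)·2.898·0.6791^(2/3)·√0.00032 = 1.483 m³/s.
The larger discharge is 1.955 m³/s and the smaller is 1.483 m³/s; the ratio is 1.32.

1.32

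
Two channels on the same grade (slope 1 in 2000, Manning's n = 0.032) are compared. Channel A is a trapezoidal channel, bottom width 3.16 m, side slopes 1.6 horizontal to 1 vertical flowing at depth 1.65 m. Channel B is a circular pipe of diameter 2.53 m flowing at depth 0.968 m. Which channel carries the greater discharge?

channel A

Channel A: With bottom width b = 3.16 m and side slope z = 1.6: A = (b + zy)y = (3.16 + 1.6×1.65)×1.65 = 9.57 m²; P = b + 2y√(1+z²) = 3.16 + 2×1.65×1.887 = 9.386 m. Hydraulic radius R = A/P = 9.57/9.386 = 1.02 m. Q_A = (1/0.032)·9.57·1.02^(2/3)·√0.0005 = 6.774 m³/s.
Channel B: For a circular section of diameter D = 2.53 m at depth y = 0.968 m, the central angle is θ = 2 arccos(1 − 2y/D) = 2.668 rad. Then A = (D²/8)(θ − sin θ) = 1.769 m² and P = Dθ/2 = 3.375 m. Hydraulic radius R = A/P = 1.769/3.375 = 0.5243 m. Q_B = (1/0.032)·1.769·0.5243^(2/3)·√0.0005 = 0.8038 m³/s.
Q_A = 6.774 m³/s vs Q_B = 0.8038 m³/s, so channel A carries more.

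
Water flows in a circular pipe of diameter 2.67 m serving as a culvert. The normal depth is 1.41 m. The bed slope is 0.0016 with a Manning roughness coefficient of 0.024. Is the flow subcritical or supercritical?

subcritical

For a circular section of diameter D = 2.67 m at depth y = 1.41 m, the central angle is θ = 2 arccos(1 − 2y/D) = 3.254 rad. Then A = (D²/8)(θ − sin θ) = 3 m² and P = Dθ/2 = 4.344 m.
Hydraulic radius R = A/P = 3/4.344 = 0.6905 m.
V = (1/n) R^(2/3) √S = (1/0.024) × 0.6905^(2/3) × √0.0016 = 1.302 m/s. Hydraulic depth D_h = A/T = 3/2.666 = 1.125 m.
Froude number Fr = V/√(g·D_h) = 1.302/√(9.81×1.125) = 0.392, which is less than 1, so the flow is subcritical.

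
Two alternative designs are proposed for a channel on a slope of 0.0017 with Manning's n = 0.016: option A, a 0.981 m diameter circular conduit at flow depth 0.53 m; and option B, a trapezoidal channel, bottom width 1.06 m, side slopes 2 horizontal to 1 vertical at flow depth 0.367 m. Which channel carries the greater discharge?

channel B

Channel A: For a circular section of diameter D = 0.981 m at depth y = 0.53 m, the central angle is θ = 2 arccos(1 − 2y/D) = 3.303 rad. Then A = (D²/8)(θ − sin θ) = 0.4166 m² and P = Dθ/2 = 1.62 m. Hydraulic radius R = A/P = 0.4166/1.62 = 0.2572 m. Q_A = (1/0.016)·0.4166·0.2572^(2/3)·√0.0017 = 0.4342 m³/s.
Channel B: With bottom width b = 1.06 m and side slope z = 2: A = (b + zy)y = (1.06 + 2×0.367)×0.367 = 0.6584 m²; P = b + 2y√(1+z²) = 1.06 + 2×0.367×2.236 = 2.701 m. Hydraulic radius R = A/P = 0.6584/2.701 = 0.2437 m. Q_B = (1/0.016)·0.6584·0.2437^(2/3)·√0.0017 = 0.662 m³/s.
Q_A = 0.4342 m³/s vs Q_B = 0.662 m³/s, so channel B carries more.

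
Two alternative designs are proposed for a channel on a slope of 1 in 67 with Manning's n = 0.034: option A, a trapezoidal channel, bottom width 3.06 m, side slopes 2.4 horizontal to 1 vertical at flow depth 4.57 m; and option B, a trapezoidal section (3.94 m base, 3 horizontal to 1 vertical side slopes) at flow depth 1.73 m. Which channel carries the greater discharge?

Channel A: With bottom width b = 3.06 m and side slope z = 2.4: A = (b + zy)y = (3.06 + 2.4×4.57)×4.57 = 64.11 m²; P = b + 2y√(1+z²) = 3.06 + 2×4.57×2.6 = 26.82 m. Hydraulic radius R = A/P = 64.11/26.82 = 2.39 m. Q_A = (1/0.034)·64.11·2.39^(2/3)·√0.01493 = 411.8 m³/s.
Channel B: With bottom width b = 3.94 m and side slope z = 3: A = (b + zy)y = (3.94 + 3×1.73)×1.73 = 15.79 m²; P = b + 2y√(1+z²) = 3.94 + 2×1.73×3.162 = 14.88 m. Hydraulic radius R = A/P = 15.79/14.88 = 1.061 m. Q_B = (1/0.034)·15.79·1.061^(2/3)·√0.01493 = 59.05 m³/s.
Q_A = 411.8 m³/s vs Q_B = 59.05 m³/s, so channel A carries more.

channel A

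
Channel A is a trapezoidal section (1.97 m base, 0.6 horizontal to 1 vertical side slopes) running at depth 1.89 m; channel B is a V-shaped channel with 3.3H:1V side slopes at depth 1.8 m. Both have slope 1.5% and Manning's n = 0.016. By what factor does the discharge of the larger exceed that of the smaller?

Channel A: With bottom width b = 1.97 m and side slope z = 0.6: A = (b + zy)y = (1.97 + 0.6×1.89)×1.89 = 5.867 m²; P = b + 2y√(1+z²) = 1.97 + 2×1.89×1.166 = 6.378 m. Hydraulic radius R = A/P = 5.867/6.378 = 0.9198 m. Q_A = (1/0.016)·5.867·0.9198^(2/3)·√0.015 = 42.47 m³/s.
Channel B: For a triangular section with side slope z = 3.3: A = zy² = 3.3×1.8² = 10.69 m²; P = 2y√(1+z²) = 2×1.8×3.448 = 12.41 m. Hydraulic radius R = A/P = 10.69/12.41 = 0.8613 m. Q_B = (1/0.016)·10.69·0.8613^(2/3)·√0.015 = 74.09 m³/s.
The larger discharge is 74.09 m³/s and the smaller is 42.47 m³/s; the ratio is 1.74.

1.74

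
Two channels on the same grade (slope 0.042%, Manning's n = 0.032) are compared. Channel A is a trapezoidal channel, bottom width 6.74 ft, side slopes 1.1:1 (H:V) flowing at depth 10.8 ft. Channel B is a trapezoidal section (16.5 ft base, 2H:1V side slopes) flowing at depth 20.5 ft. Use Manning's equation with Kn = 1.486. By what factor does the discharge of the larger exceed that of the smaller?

9.63

Channel A: With bottom width b = 6.74 ft and side slope z = 1.1: A = (b + zy)y = (6.74 + 1.1×10.8)×10.8 = 201.1 ft²; P = b + 2y√(1+z²) = 6.74 + 2×10.8×1.487 = 38.85 ft. Hydraulic radius R = A/P = 201.1/38.85 = 5.176 ft. Q_A = (1.486/0.032)·201.1·5.176^(2/3)·√0.00042 = 572.7 ft³/s.
Channel B: With bottom width b = 16.5 ft and side slope z = 2: A = (b + zy)y = (16.5 + 2×20.5)×20.5 = 1179 ft²; P = b + 2y√(1+z²) = 16.5 + 2×20.5×2.236 = 108.2 ft. Hydraulic radius R = A/P = 1179/108.2 = 10.9 ft. Q_B = (1.486/0.032)·1179·10.9^(2/3)·√0.00042 = 5514 ft³/s.
The larger discharge is 5514 ft³/s and the smaller is 572.7 ft³/s; the ratio is 9.63.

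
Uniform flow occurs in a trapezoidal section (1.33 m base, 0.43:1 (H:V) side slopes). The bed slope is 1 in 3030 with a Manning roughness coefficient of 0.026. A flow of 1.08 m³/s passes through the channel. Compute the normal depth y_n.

Manning's equation rearranged: A R^(2/3) = nQ / (1·√S) = 0.026 × 1.08 / (√0.00033) = 1.546.
At y = 1.44 m: A R^(2/3) = 2.06 — over.
At y = 1.04 m: A R^(2/3) = 1.186 — short.
At y = 1.22 m: A R^(2/3) = 1.551 — matches.

y_n = 1.22 m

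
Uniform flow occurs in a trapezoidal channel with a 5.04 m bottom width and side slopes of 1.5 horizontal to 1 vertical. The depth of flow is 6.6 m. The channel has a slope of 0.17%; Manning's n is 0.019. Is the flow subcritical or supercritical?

subcritical

With bottom width b = 5.04 m and side slope z = 1.5: A = (b + zy)y = (5.04 + 1.5×6.6)×6.6 = 98.6 m²; P = b + 2y√(1+z²) = 5.04 + 2×6.6×1.803 = 28.84 m.
Hydraulic radius R = A/P = 98.6/28.84 = 3.419 m.
V = (1/n) R^(2/3) √S = (1/0.019) × 3.419^(2/3) × √0.0017 = 4.925 m/s. Hydraulic depth D_h = A/T = 98.6/24.84 = 3.97 m.
Froude number Fr = V/√(g·D_h) = 4.925/√(9.81×3.97) = 0.789, which is less than 1, so the flow is subcritical.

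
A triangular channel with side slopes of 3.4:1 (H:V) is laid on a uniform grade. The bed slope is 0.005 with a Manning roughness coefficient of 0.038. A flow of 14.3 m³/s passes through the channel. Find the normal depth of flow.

y_n = 1.63 m

Manning's equation rearranged: A R^(2/3) = nQ / (1·√S) = 0.038 × 14.3 / (√0.005) = 7.685.
Try y = 1.8 m: A R^(2/3) = 9.989 — over.
Try y = 1.42 m: A R^(2/3) = 5.307 — short.
Try y = 1.63 m: A R^(2/3) = 7.667 — matches.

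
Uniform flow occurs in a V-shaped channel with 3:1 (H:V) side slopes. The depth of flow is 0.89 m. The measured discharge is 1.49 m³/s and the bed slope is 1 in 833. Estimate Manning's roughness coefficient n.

n = 0.0311

For a triangular section with side slope z = 3: A = zy² = 3×0.89² = 2.376 m²; P = 2y√(1+z²) = 2×0.89×3.162 = 5.629 m.
Hydraulic radius R = A/P = 2.376/5.629 = 0.4222 m.
Rearranging Manning's equation: n = (1/Q) A R^(2/3) S^(1/2) = (1/1.49) × 2.376 × 0.4222^(2/3) × √0.0012 = 0.0311.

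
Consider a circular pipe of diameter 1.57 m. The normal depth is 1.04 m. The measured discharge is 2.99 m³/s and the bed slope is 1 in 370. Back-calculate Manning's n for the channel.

n = 0.014

For a circular section of diameter D = 1.57 m at depth y = 1.04 m, the central angle is θ = 2 arccos(1 − 2y/D) = 3.803 rad. Then A = (D²/8)(θ − sin θ) = 1.361 m² and P = Dθ/2 = 2.986 m.
Hydraulic radius R = A/P = 1.361/2.986 = 0.4559 m.
Rearranging Manning's equation: n = (1/Q) A R^(2/3) S^(1/2) = (1/2.99) × 1.361 × 0.4559^(2/3) × √0.002703 = 0.014.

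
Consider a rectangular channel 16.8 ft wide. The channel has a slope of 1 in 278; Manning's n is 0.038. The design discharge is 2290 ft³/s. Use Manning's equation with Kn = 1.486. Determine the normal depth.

Manning's equation rearranged: A R^(2/3) = nQ / (1.486·√S) = 0.038 × 2290 / (1.486 × √0.003597) = 976.4.
Try y = 15 ft: A R^(2/3) = 774.2 — short.
Try y = 18.1 ft: A R^(2/3) = 974.5 — ≈ 976.4.

y_n = 18.1 ft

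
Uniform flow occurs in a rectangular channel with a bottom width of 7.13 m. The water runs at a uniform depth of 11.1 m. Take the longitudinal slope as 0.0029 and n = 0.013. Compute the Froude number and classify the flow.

Flow area A = b·y = 7.13 × 11.1 = 79.14 m². Wetted perimeter P = b + 2y = 7.13 + 2×11.1 = 29.33 m.
Hydraulic radius R = A/P = 79.14/29.33 = 2.698 m.
V = (1/n) R^(2/3) √S = (1/0.013) × 2.698^(2/3) × √0.0029 = 8.029 m/s. Hydraulic depth D_h = A/T = 79.14/7.13 = 11.1 m.
Froude number Fr = V/√(g·D_h) = 8.029/√(9.81×11.1) = 0.769, which is less than 1, so the flow is subcritical.

subcritical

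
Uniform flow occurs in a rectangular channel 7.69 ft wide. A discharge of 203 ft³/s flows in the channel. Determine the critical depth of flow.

y_c = 2.79 ft

For a rectangular channel, critical depth y_c = (q²/g)^(1/3) where q = Q/b = 203/7.69 = 26.4 ft²/s.
So y_c = (26.4²/32.2)^(1/3) = 2.79 ft.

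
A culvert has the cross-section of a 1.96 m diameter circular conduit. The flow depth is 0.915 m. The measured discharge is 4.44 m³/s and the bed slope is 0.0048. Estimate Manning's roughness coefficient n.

For a circular section of diameter D = 1.96 m at depth y = 0.915 m, the central angle is θ = 2 arccos(1 − 2y/D) = 3.009 rad. Then A = (D²/8)(θ − sin θ) = 1.381 m² and P = Dθ/2 = 2.949 m.
Hydraulic radius R = A/P = 1.381/2.949 = 0.4684 m.
Rearranging Manning's equation: n = (1/Q) A R^(2/3) S^(1/2) = (1/4.44) × 1.381 × 0.4684^(2/3) × √0.0048 = 0.013.

n = 0.013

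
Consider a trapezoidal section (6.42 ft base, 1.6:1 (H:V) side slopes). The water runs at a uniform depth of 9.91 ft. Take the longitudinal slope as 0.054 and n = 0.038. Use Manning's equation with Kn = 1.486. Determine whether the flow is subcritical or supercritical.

supercritical

With bottom width b = 6.42 ft and side slope z = 1.6: A = (b + zy)y = (6.42 + 1.6×9.91)×9.91 = 220.8 ft²; P = b + 2y√(1+z²) = 6.42 + 2×9.91×1.887 = 43.82 ft.
Hydraulic radius R = A/P = 220.8/43.82 = 5.038 ft.
V = (1.486/n) R^(2/3) √S = (1.486/0.038) × 5.038^(2/3) × √0.054 = 26.71 ft/s. Hydraulic depth D_h = A/T = 220.8/38.13 = 5.789 ft.
Froude number Fr = V/√(g·D_h) = 26.71/√(32.2×5.789) = 1.96, which is greater than 1, so the flow is supercritical.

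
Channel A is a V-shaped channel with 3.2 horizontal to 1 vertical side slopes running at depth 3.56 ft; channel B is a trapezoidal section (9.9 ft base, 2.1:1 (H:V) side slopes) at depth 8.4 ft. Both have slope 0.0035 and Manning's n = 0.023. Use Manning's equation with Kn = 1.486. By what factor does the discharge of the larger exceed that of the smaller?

Channel A: For a triangular section with side slope z = 3.2: A = zy² = 3.2×3.56² = 40.56 ft²; P = 2y√(1+z²) = 2×3.56×3.353 = 23.87 ft. Hydraulic radius R = A/P = 40.56/23.87 = 1.699 ft. Q_A = (1.486/0.023)·40.56·1.699^(2/3)·√0.0035 = 220.7 ft³/s.
Channel B: With bottom width b = 9.9 ft and side slope z = 2.1: A = (b + zy)y = (9.9 + 2.1×8.4)×8.4 = 231.3 ft²; P = b + 2y√(1+z²) = 9.9 + 2×8.4×2.326 = 48.98 ft. Hydraulic radius R = A/P = 231.3/48.98 = 4.723 ft. Q_B = (1.486/0.023)·231.3·4.723^(2/3)·√0.0035 = 2489 ft³/s.
The larger discharge is 2489 ft³/s and the smaller is 220.7 ft³/s; the ratio is 11.3.

11.3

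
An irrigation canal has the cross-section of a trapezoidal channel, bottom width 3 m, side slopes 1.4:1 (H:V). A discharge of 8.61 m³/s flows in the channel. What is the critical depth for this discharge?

At critical depth, Q² T / (g A³) = 1, i.e. A³/T = Q²/g = 8.61²/9.81 = 7.557.
Try y = 0.912 m: A³/T = 10.68 — too large.
Try y = 0.632 m: A³/T = 3.103 — too small.
Try y = 0.824 m: A³/T = 7.554 — ≈ 7.557.

y_c = 0.824 m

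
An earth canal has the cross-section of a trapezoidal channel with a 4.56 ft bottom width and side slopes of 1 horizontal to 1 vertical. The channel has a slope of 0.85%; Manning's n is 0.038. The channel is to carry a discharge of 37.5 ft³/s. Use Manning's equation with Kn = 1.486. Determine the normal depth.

y_n = 1.6 ft

Manning's equation rearranged: A R^(2/3) = nQ / (1.486·√S) = 0.038 × 37.5 / (1.486 × √0.0085) = 10.4.
Trying y = 1.75 ft: A R^(2/3) = 12.2 — high.
Trying y = 1.6 ft: A R^(2/3) = 10.41 — close enough.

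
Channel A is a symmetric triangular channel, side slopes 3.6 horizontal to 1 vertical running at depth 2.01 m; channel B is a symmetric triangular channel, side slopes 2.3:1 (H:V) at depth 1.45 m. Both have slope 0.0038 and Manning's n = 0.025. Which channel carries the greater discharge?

Channel A: For a triangular section with side slope z = 3.6: A = zy² = 3.6×2.01² = 14.54 m²; P = 2y√(1+z²) = 2×2.01×3.736 = 15.02 m. Hydraulic radius R = A/P = 14.54/15.02 = 0.9683 m. Q_A = (1/0.025)·14.54·0.9683^(2/3)·√0.0038 = 35.1 m³/s.
Channel B: For a triangular section with side slope z = 2.3: A = zy² = 2.3×1.45² = 4.836 m²; P = 2y√(1+z²) = 2×1.45×2.508 = 7.273 m. Hydraulic radius R = A/P = 4.836/7.273 = 0.6649 m. Q_B = (1/0.025)·4.836·0.6649^(2/3)·√0.0038 = 9.083 m³/s.
Q_A = 35.1 m³/s vs Q_B = 9.083 m³/s, so channel A carries more.

channel A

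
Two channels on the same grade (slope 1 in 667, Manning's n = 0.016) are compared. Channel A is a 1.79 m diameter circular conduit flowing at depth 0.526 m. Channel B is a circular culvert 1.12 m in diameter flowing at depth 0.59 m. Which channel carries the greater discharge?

channel A

Channel A: For a circular section of diameter D = 1.79 m at depth y = 0.526 m, the central angle is θ = 2 arccos(1 − 2y/D) = 2.292 rad. Then A = (D²/8)(θ − sin θ) = 0.617 m² and P = Dθ/2 = 2.051 m. Hydraulic radius R = A/P = 0.617/2.051 = 0.3008 m. Q_A = (1/0.016)·0.617·0.3008^(2/3)·√0.001499 = 0.6703 m³/s.
Channel B: For a circular section of diameter D = 1.12 m at depth y = 0.59 m, the central angle is θ = 2 arccos(1 − 2y/D) = 3.249 rad. Then A = (D²/8)(θ − sin θ) = 0.5262 m² and P = Dθ/2 = 1.819 m. Hydraulic radius R = A/P = 0.5262/1.819 = 0.2892 m. Q_B = (1/0.016)·0.5262·0.2892^(2/3)·√0.001499 = 0.5569 m³/s.
Q_A = 0.6703 m³/s vs Q_B = 0.5569 m³/s, so channel A carries more.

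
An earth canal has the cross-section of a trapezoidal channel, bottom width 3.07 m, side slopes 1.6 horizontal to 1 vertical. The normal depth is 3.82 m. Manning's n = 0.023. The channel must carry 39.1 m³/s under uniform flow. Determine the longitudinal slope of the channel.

With bottom width b = 3.07 m and side slope z = 1.6: A = (b + zy)y = (3.07 + 1.6×3.82)×3.82 = 35.08 m²; P = b + 2y√(1+z²) = 3.07 + 2×3.82×1.887 = 17.49 m.
Hydraulic radius R = A/P = 35.08/17.49 = 2.006 m.
From Manning's equation, S = [nQ / (1 A R^(2/3))]² = [0.023 × 39.1 / (1 × 35.08 × 2.006^(2/3))]² = 0.00026.

S = 0.00026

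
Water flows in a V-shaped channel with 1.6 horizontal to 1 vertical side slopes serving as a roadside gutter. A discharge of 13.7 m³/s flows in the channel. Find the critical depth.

y_c = 1.72 m

At critical depth, Q² T / (g A³) = 1, i.e. A³/T = Q²/g = 13.7²/9.81 = 19.13.
At y = 1.46 m: A³/T = 8.491 — low.
At y = 1.72 m: A³/T = 19.27 — ≈ 19.13.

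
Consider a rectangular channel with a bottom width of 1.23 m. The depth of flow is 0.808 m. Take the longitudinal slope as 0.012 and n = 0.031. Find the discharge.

Flow area A = b·y = 1.23 × 0.808 = 0.9938 m². Wetted perimeter P = b + 2y = 1.23 + 2×0.808 = 2.846 m.
Hydraulic radius R = A/P = 0.9938/2.846 = 0.3492 m.
Manning's equation: Q = (1/n) A R^(2/3) S^(1/2) = (1/0.031) × 0.9938 × 0.3492^(2/3) × 0.012^(1/2) = 1.74 m³/s.

Q = 1.74 m³/s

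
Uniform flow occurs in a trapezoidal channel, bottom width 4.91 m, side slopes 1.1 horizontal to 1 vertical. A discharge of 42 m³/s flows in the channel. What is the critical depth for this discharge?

y_c = 1.71 m

At critical depth, Q² T / (g A³) = 1, i.e. A³/T = Q²/g = 42²/9.81 = 179.8.
Try y = 1.19 m: A³/T = 53.84 — too small.
Try y = 2.14 m: A³/T = 390.6 — too large.
Try y = 1.71 m: A³/T = 180.6 — ≈ 179.8.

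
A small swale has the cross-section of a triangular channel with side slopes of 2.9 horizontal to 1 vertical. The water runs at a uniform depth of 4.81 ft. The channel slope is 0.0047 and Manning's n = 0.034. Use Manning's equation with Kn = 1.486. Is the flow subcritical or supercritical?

For a triangular section with side slope z = 2.9: A = zy² = 2.9×4.81² = 67.09 ft²; P = 2y√(1+z²) = 2×4.81×3.068 = 29.51 ft.
Hydraulic radius R = A/P = 67.09/29.51 = 2.274 ft.
V = (1.486/n) R^(2/3) √S = (1.486/0.034) × 2.274^(2/3) × √0.0047 = 5.181 ft/s. Hydraulic depth D_h = A/T = 67.09/27.9 = 2.405 ft.
Froude number Fr = V/√(g·D_h) = 5.181/√(32.2×2.405) = 0.589, which is less than 1, so the flow is subcritical.

subcritical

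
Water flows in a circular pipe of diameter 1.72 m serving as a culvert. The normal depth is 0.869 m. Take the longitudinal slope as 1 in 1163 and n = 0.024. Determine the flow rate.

Q = 0.823 m³/s

For a circular section of diameter D = 1.72 m at depth y = 0.869 m, the central angle is θ = 2 arccos(1 − 2y/D) = 3.163 rad. Then A = (D²/8)(θ − sin θ) = 1.177 m² and P = Dθ/2 = 2.72 m.
Hydraulic radius R = A/P = 1.177/2.72 = 0.4328 m.
Manning's equation: Q = (1/n) A R^(2/3) S^(1/2) = (1/0.024) × 1.177 × 0.4328^(2/3) × 0.0008598^(1/2) = 0.823 m³/s.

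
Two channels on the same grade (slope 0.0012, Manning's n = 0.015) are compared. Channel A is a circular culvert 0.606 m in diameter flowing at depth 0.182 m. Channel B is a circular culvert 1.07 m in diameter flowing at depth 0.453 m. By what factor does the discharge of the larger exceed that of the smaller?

Channel A: For a circular section of diameter D = 0.606 m at depth y = 0.182 m, the central angle is θ = 2 arccos(1 − 2y/D) = 2.32 rad. Then A = (D²/8)(θ − sin θ) = 0.07289 m² and P = Dθ/2 = 0.703 m. Hydraulic radius R = A/P = 0.07289/0.703 = 0.1037 m. Q_A = (1/0.015)·0.07289·0.1037^(2/3)·√0.0012 = 0.03715 m³/s.
Channel B: For a circular section of diameter D = 1.07 m at depth y = 0.453 m, the central angle is θ = 2 arccos(1 − 2y/D) = 2.834 rad. Then A = (D²/8)(θ − sin θ) = 0.3622 m² and P = Dθ/2 = 1.516 m. Hydraulic radius R = A/P = 0.3622/1.516 = 0.2389 m. Q_B = (1/0.015)·0.3622·0.2389^(2/3)·√0.0012 = 0.3221 m³/s.
The larger discharge is 0.3221 m³/s and the smaller is 0.03715 m³/s; the ratio is 8.67.

8.67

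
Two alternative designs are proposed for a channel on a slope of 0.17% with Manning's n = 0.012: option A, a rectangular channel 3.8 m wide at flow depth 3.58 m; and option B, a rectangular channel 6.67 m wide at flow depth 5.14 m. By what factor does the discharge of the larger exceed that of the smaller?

3.49

Channel A: Flow area A = b·y = 3.8 × 3.58 = 13.6 m². Wetted perimeter P = b + 2y = 3.8 + 2×3.58 = 10.96 m. Hydraulic radius R = A/P = 13.6/10.96 = 1.241 m. Q_A = (1/0.012)·13.6·1.241^(2/3)·√0.0017 = 53.99 m³/s.
Channel B: Flow area A = b·y = 6.67 × 5.14 = 34.28 m². Wetted perimeter P = b + 2y = 6.67 + 2×5.14 = 16.95 m. Hydraulic radius R = A/P = 34.28/16.95 = 2.023 m. Q_B = (1/0.012)·34.28·2.023^(2/3)·√0.0017 = 188.4 m³/s.
The larger discharge is 188.4 m³/s and the smaller is 53.99 m³/s; the ratio is 3.49.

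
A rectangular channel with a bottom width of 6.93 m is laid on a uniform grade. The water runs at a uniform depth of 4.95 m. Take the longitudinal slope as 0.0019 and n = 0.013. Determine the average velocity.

Flow area A = b·y = 6.93 × 4.95 = 34.3 m². Wetted perimeter P = b + 2y = 6.93 + 2×4.95 = 16.83 m.
Hydraulic radius R = A/P = 34.3/16.83 = 2.038 m.
From Manning's equation, V = (1/n) R^(2/3) S^(1/2) = (1/0.013) × 2.038^(2/3) × 0.0019^(1/2) = 5.39 m/s.

V = 5.39 m/s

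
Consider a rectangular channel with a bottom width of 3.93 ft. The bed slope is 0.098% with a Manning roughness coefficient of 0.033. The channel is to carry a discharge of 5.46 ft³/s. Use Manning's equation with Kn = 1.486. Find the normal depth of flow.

y_n = 1.2 ft

Manning's equation rearranged: A R^(2/3) = nQ / (1.486·√S) = 0.033 × 5.46 / (1.486 × √0.00098) = 3.873.
Try y = 1.49 ft: A R^(2/3) = 5.244 — too large.
Try y = 0.967 ft: A R^(2/3) = 2.846 — too small.
Try y = 1.2 ft: A R^(2/3) = 3.876 — ≈ 3.873.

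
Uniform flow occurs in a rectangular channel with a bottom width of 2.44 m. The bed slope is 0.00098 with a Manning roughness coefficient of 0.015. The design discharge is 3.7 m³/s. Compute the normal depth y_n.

y_n = 1.06 m

Manning's equation rearranged: A R^(2/3) = nQ / (1·√S) = 0.015 × 3.7 / (√0.00098) = 1.773.
Try y = 1.31 m: A R^(2/3) = 2.353 — high.
Try y = 0.722 m: A R^(2/3) = 1.04 — low.
Try y = 1.06 m: A R^(2/3) = 1.772 — ≈ 1.773.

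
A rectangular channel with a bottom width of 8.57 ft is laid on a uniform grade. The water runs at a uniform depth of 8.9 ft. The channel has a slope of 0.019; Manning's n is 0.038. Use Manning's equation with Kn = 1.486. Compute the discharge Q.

Flow area A = b·y = 8.57 × 8.9 = 76.27 ft². Wetted perimeter P = b + 2y = 8.57 + 2×8.9 = 26.37 ft.
Hydraulic radius R = A/P = 76.27/26.37 = 2.892 ft.
Manning's equation: Q = (1.486/n) A R^(2/3) S^(1/2) = (1.486/0.038) × 76.27 × 2.892^(2/3) × 0.019^(1/2) = 835 ft³/s.

Q = 835 ft³/s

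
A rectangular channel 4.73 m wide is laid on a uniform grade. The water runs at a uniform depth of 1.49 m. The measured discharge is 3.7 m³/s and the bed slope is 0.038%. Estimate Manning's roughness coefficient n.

Flow area A = b·y = 4.73 × 1.49 = 7.048 m². Wetted perimeter P = b + 2y = 4.73 + 2×1.49 = 7.71 m.
Hydraulic radius R = A/P = 7.048/7.71 = 0.9141 m.
Rearranging Manning's equation: n = (1/Q) A R^(2/3) S^(1/2) = (1/3.7) × 7.048 × 0.9141^(2/3) × √0.00038 = 0.035.

n = 0.035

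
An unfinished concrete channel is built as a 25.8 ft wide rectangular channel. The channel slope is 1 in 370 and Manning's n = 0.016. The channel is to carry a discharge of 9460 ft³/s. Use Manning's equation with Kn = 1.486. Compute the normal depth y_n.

Manning's equation rearranged: A R^(2/3) = nQ / (1.486·√S) = 0.016 × 9460 / (1.486 × √0.002703) = 1959.
Trying y = 13.8 ft: A R^(2/3) = 1261 — low.
Trying y = 22.1 ft: A R^(2/3) = 2308 — high.
Trying y = 19.4 ft: A R^(2/3) = 1960 — ≈ 1959.

y_n = 19.4 ft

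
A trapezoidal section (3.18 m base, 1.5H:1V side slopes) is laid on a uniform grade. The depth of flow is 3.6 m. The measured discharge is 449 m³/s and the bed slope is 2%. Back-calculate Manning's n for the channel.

n = 0.015

With bottom width b = 3.18 m and side slope z = 1.5: A = (b + zy)y = (3.18 + 1.5×3.6)×3.6 = 30.89 m²; P = b + 2y√(1+z²) = 3.18 + 2×3.6×1.803 = 16.16 m.
Hydraulic radius R = A/P = 30.89/16.16 = 1.911 m.
Rearranging Manning's equation: n = (1/Q) A R^(2/3) S^(1/2) = (1/449) × 30.89 × 1.911^(2/3) × √0.02 = 0.015.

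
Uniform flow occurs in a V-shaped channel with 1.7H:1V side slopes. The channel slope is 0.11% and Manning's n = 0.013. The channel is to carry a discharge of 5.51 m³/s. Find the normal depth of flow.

Manning's equation rearranged: A R^(2/3) = nQ / (1·√S) = 0.013 × 5.51 / (√0.0011) = 2.16.
Try y = 1.01 m: A R^(2/3) = 0.996 — short.
Try y = 1.65 m: A R^(2/3) = 3.687 — over.
Try y = 1.35 m: A R^(2/3) = 2.159 — close enough.

y_n = 1.35 m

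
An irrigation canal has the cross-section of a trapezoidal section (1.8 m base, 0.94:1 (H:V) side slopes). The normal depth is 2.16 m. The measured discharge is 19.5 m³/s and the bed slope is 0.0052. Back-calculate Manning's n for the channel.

With bottom width b = 1.8 m and side slope z = 0.94: A = (b + zy)y = (1.8 + 0.94×2.16)×2.16 = 8.274 m²; P = b + 2y√(1+z²) = 1.8 + 2×2.16×1.372 = 7.729 m.
Hydraulic radius R = A/P = 8.274/7.729 = 1.07 m.
Rearranging Manning's equation: n = (1/Q) A R^(2/3) S^(1/2) = (1/19.5) × 8.274 × 1.07^(2/3) × √0.0052 = 0.032.

n = 0.032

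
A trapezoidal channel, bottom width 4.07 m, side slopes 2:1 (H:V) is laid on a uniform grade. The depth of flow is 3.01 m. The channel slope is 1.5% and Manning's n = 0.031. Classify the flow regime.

supercritical

With bottom width b = 4.07 m and side slope z = 2: A = (b + zy)y = (4.07 + 2×3.01)×3.01 = 30.37 m²; P = b + 2y√(1+z²) = 4.07 + 2×3.01×2.236 = 17.53 m.
Hydraulic radius R = A/P = 30.37/17.53 = 1.732 m.
V = (1/n) R^(2/3) √S = (1/0.031) × 1.732^(2/3) × √0.015 = 5.699 m/s. Hydraulic depth D_h = A/T = 30.37/16.11 = 1.885 m.
Froude number Fr = V/√(g·D_h) = 5.699/√(9.81×1.885) = 1.33, which is greater than 1, so the flow is supercritical.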